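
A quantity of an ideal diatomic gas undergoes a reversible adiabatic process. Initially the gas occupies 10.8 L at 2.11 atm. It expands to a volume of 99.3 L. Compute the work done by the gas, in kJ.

W ≈ 3.40 kJ

γ = 7/5 for a diatomic ideal gas.
P₂ = P₁(V₁/V₂)^γ = 2.11×(10.8/99.3)^(7/5) = 0.09448 atm.
For a reversible adiabat, W_by_gas = (P₁V₁ − P₂V₂)/(γ−1).
W_by = (213800×0.0108 − 9573×0.0993) / (2/5) = 3396 J.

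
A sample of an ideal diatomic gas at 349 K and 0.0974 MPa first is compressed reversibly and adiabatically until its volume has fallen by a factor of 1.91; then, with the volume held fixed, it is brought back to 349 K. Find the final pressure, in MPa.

P₃ ≈ 0.186 MPa

For a diatomic ideal gas γ = 7/5.
Adiabatic step (PV^γ = const): P₂ = 0.0974×1.91^(7/5) = 0.241 MPa; T₂ = 349×1.91^(2/5) = 452.1 K.
Isochoric: P₃ = P₂(T₃/T₂) = 0.241 × (349/452.1) = 0.186 MPa.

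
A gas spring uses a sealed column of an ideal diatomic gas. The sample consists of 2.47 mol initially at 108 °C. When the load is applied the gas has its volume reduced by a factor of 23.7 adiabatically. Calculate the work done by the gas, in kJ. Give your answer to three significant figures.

Adiabatic: T₁V₁^(γ−1) = T₂V₂^(γ−1) ⇒ T₂ = T₁ (V₁/V₂)^(γ−1).
γ = 7/5 for a diatomic ideal gas, so γ−1 = 2/5.
T₁ = 108 °C = 381.1 K.
T₂ = 381.1 × 23.7^(2/5) = 1352 K.
Q = 0, so ΔU = W_on_gas = nCᵥΔT with Cᵥ = R/(γ−1) = 20.79 J/(mol·K).
ΔU = 2.47 × 20.79 × (1352 − 381.1) = 49850 J.
Work done by the gas = −ΔU = -49850 J.

W ≈ -49.8 kJ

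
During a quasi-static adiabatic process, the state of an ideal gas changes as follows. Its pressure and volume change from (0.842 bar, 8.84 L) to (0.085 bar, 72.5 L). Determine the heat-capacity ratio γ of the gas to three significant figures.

PV^γ = const ⇒ γ = ln(P₂/P₁) / ln(V₁/V₂).
γ = ln(0.085/0.842) / ln(8.84/72.5) = 1.09.

γ ≈ 1.09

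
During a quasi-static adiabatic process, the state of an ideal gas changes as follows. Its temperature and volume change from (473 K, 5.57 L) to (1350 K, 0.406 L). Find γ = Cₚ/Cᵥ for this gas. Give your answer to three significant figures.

TV^(γ−1) = const ⇒ γ − 1 = ln(T₂/T₁) / ln(V₁/V₂).
γ = 1 + ln(1350/473) / ln(5.57/0.406) = 1.4.

γ ≈ 1.40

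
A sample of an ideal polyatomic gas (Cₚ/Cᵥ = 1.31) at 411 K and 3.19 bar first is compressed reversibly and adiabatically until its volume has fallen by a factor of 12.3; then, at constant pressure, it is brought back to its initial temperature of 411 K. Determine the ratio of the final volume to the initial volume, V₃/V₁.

Adiabatic step: V₂/V₁ = 0.0813; T₂ = T₁·12.3^(0.31) = 894.8 K.
Isobaric step: V₃/V₂ = T₃/T₂ = 411/894.8.
V₃/V₁ = (V₂/V₁)(V₃/V₂) = 0.0813 × (411/894.8) = 0.03734.

V₃/V₁ ≈ 0.0373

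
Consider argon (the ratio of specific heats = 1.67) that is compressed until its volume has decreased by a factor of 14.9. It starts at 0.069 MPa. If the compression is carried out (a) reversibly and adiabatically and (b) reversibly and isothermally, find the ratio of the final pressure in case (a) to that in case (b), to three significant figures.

P_adiabatic / P_isothermal ≈ 6.11

Isothermal: P_b = P₁(V₁/V₂) = 0.069×14.9.
Adiabatic: P_a = P₁(V₁/V₂)^γ = 0.069×14.9^(1.67).
P_a/P_b = (V₁/V₂)^(γ−1) = 14.9^(0.67) = 6.11.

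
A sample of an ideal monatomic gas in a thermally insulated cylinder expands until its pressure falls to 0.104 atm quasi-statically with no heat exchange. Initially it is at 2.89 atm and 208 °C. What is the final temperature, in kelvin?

Along an adiabat T P^((1−γ)/γ) is constant, so T₂ = T₁ (P₂/P₁)^((γ−1)/γ).
For a monatomic ideal gas γ = 5/3, so (γ−1)/γ = 2/5.
T₁ = 208 °C = 481.1 K.
T₂ = 481.1 × (0.104/2.89)^(2/5) = 127.3 K.

T₂ ≈ 127 K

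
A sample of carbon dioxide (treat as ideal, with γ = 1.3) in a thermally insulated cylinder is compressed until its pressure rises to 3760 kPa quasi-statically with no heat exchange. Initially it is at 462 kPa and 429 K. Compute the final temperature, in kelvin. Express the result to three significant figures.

T₂ ≈ 696 K

Along an adiabat T P^((1−γ)/γ) is constant, so T₂ = T₁ (P₂/P₁)^((γ−1)/γ).
T₂ = 429 × (3760/462)^(0.231) = 696 K.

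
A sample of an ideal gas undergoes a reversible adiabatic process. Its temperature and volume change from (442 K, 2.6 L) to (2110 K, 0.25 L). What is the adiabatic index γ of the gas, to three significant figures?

γ ≈ 1.67

TV^(γ−1) = const ⇒ γ − 1 = ln(T₂/T₁) / ln(V₁/V₂).
γ = 1 + ln(2110/442) / ln(2.6/0.25) = 1.667.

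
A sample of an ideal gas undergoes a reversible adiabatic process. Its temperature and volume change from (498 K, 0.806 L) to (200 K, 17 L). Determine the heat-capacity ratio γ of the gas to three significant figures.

TV^(γ−1) = const ⇒ γ − 1 = ln(T₂/T₁) / ln(V₁/V₂).
γ = 1 + ln(200/498) / ln(0.806/17) = 1.299.

γ ≈ 1.30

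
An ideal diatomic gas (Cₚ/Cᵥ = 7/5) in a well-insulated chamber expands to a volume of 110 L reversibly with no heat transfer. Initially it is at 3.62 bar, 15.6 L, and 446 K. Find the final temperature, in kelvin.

Adiabatic: T₁V₁^(γ−1) = T₂V₂^(γ−1) ⇒ T₂ = T₁ (V₁/V₂)^(γ−1).
T₂ = 446 × (15.6/110)^(2/5) = 204.2 K.

T₂ ≈ 204 K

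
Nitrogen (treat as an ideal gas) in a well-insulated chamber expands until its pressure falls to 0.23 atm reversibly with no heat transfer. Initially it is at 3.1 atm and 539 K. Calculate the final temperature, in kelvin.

T₂ ≈ 256 K

Along an adiabat T P^((1−γ)/γ) is constant, so T₂ = T₁ (P₂/P₁)^((γ−1)/γ).
For a diatomic ideal gas γ = 7/5, so (γ−1)/γ = 2/7.
T₂ = 539 × (0.23/3.1)^(2/7) = 256.4 K.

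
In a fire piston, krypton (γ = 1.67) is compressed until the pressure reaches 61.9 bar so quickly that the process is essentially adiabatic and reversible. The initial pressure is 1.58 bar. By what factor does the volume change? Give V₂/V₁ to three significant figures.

From PV^γ = const, V₂/V₁ = (P₁/P₂)^(1/γ).
V₂/V₁ = (1.58/61.9)^(0.599) = 0.1112.

V₂/V₁ ≈ 0.111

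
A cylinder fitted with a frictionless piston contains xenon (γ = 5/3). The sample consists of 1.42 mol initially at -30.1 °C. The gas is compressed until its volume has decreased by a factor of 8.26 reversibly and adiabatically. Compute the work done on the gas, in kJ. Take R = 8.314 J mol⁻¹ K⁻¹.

Adiabatic: T₁V₁^(γ−1) = T₂V₂^(γ−1) ⇒ T₂ = T₁ (V₁/V₂)^(γ−1).
T₁ = -30.1 °C = 243 K.
T₂ = 243 × 8.26^(2/3) = 993.2 K.
Q = 0, so ΔU = W_on_gas = nCᵥΔT with Cᵥ = R/(γ−1) = 12.47 J/(mol·K).
ΔU = 1.42 × 12.47 × (993.2 − 243) = 13280 J.

W ≈ 13.3 kJ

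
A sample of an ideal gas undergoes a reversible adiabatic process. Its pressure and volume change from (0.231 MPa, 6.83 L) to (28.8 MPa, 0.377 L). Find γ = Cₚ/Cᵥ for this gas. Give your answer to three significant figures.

γ ≈ 1.67

PV^γ = const ⇒ γ = ln(P₂/P₁) / ln(V₁/V₂).
γ = ln(28.8/0.231) / ln(6.83/0.377) = 1.666.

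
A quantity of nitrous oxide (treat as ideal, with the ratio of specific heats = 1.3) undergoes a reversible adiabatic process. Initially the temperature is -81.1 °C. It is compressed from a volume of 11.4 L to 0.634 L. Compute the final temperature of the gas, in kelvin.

Adiabatic: T₁V₁^(γ−1) = T₂V₂^(γ−1) ⇒ T₂ = T₁ (V₁/V₂)^(γ−1).
T₁ = -81.1 °C = 192 K.
T₂ = 192 × (11.4/0.634)^(0.3) = 456.9 K.

T₂ ≈ 457 K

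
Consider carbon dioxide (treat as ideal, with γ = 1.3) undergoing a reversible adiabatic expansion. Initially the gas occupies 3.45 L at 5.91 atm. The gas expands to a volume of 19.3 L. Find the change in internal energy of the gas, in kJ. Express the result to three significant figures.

ΔU ≈ -2.78 kJ

P₂ = P₁(V₁/V₂)^γ = 5.91×(3.45/19.3)^(1.3) = 0.6303 atm.
For a reversible adiabat, W_by_gas = (P₁V₁ − P₂V₂)/(γ−1).
W_by = (598800×0.00345 − 63860×0.0193) / (0.3) = 2778 J.
Q = 0 ⇒ ΔU = −W_by = -2778 J.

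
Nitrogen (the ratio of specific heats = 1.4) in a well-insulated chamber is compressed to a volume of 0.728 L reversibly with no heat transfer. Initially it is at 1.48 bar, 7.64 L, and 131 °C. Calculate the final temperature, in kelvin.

T₂ ≈ 1030 K

Adiabatic: T₁V₁^(γ−1) = T₂V₂^(γ−1) ⇒ T₂ = T₁ (V₁/V₂)^(γ−1).
T₁ = 131 °C = 404.1 K.
T₂ = 404.1 × (7.64/0.728)^(0.4) = 1035 K.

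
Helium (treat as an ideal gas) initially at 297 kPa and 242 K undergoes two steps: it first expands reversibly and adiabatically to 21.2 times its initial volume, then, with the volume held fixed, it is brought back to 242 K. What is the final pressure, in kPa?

P₃ ≈ 14.0 kPa

For a monatomic ideal gas γ = 5/3.
Adiabatic step (PV^γ = const): P₂ = 297×(1/21.2)^(5/3) = 1.829 kPa; T₂ = 242×(1/21.2)^(2/3) = 31.59 K.
Isochoric: P₃ = P₂(T₃/T₂) = 1.829 × (242/31.59) = 14.01 kPa.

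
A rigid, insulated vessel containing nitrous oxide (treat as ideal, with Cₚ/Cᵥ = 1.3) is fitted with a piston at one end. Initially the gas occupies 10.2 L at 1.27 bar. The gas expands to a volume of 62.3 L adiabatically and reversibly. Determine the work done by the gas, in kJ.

P₂ = P₁(V₁/V₂)^γ = 1.27×(10.2/62.3)^(1.3) = 0.1208 bar.
For a reversible adiabat, W_by_gas = (P₁V₁ − P₂V₂)/(γ−1).
W_by = (127000×0.0102 − 12080×0.0623) / (0.3) = 1809 J.

W ≈ 1.81 kJ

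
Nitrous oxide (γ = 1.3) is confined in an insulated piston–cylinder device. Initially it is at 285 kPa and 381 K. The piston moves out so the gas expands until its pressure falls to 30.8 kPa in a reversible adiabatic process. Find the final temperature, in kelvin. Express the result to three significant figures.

Along an adiabat T P^((1−γ)/γ) is constant, so T₂ = T₁ (P₂/P₁)^((γ−1)/γ).
T₂ = 381 × (30.8/285)^(0.231) = 228 K.

T₂ ≈ 228 K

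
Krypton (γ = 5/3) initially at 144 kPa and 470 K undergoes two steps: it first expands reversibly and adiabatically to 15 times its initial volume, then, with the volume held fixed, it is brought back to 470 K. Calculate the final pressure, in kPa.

P₃ ≈ 9.60 kPa

Adiabatic step (PV^γ = const): P₂ = 144×(1/15)^(5/3) = 1.578 kPa; T₂ = 470×(1/15)^(2/3) = 77.27 K.
Isochoric: P₃ = P₂(T₃/T₂) = 1.578 × (470/77.27) = 9.6 kPa.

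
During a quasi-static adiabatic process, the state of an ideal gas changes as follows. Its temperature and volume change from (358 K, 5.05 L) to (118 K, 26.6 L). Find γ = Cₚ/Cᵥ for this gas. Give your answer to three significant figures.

γ ≈ 1.67

TV^(γ−1) = const ⇒ γ − 1 = ln(T₂/T₁) / ln(V₁/V₂).
γ = 1 + ln(118/358) / ln(5.05/26.6) = 1.668.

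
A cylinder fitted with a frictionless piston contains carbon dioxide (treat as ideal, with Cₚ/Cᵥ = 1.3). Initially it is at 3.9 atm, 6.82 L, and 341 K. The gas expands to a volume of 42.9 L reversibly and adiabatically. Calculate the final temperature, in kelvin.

T₂ ≈ 196 K

Adiabatic: T₁V₁^(γ−1) = T₂V₂^(γ−1) ⇒ T₂ = T₁ (V₁/V₂)^(γ−1).
T₂ = 341 × (6.82/42.9)^(0.3) = 196.4 K.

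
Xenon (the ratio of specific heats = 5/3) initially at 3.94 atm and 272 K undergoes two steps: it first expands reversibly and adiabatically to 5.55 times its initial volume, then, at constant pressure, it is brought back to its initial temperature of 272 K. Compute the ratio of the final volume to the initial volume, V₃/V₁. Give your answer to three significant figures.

V₃/V₁ ≈ 17.4

Adiabatic step: V₂/V₁ = 5.55; T₂ = T₁·(1/5.55)^(2/3) = 86.77 K.
Isobaric step: V₃/V₂ = T₃/T₂ = 272/86.77.
V₃/V₁ = (V₂/V₁)(V₃/V₂) = 5.55 × (272/86.77) = 17.4.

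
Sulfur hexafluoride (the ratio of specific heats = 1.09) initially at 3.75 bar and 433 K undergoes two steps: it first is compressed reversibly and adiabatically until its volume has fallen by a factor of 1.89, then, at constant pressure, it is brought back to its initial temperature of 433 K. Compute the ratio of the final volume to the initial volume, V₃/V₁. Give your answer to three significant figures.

Adiabatic step: V₂/V₁ = 0.5291; T₂ = T₁·1.89^(0.09) = 458.5 K.
Isobaric step: V₃/V₂ = T₃/T₂ = 433/458.5.
V₃/V₁ = (V₂/V₁)(V₃/V₂) = 0.5291 × (433/458.5) = 0.4996.

V₃/V₁ ≈ 0.500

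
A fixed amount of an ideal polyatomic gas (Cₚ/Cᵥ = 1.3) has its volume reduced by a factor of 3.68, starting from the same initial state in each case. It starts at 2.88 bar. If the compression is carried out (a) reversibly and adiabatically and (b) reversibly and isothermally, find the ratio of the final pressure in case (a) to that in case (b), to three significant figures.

P_adiabatic / P_isothermal ≈ 1.48

Isothermal: P_b = P₁(V₁/V₂) = 2.88×3.68.
Adiabatic: P_a = P₁(V₁/V₂)^γ = 2.88×3.68^(1.3).
P_a/P_b = (V₁/V₂)^(γ−1) = 3.68^(0.3) = 1.478.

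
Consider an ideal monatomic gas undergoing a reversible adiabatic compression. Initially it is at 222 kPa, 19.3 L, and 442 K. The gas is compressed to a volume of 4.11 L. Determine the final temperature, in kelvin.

Adiabatic: T₁V₁^(γ−1) = T₂V₂^(γ−1) ⇒ T₂ = T₁ (V₁/V₂)^(γ−1).
γ = 5/3 for a monatomic ideal gas.
T₂ = 442 × (19.3/4.11)^(2/3) = 1239 K.

T₂ ≈ 1240 K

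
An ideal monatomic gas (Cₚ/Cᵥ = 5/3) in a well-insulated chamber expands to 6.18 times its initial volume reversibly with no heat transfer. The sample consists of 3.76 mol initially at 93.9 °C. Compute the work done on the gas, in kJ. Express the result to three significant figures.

For a reversible adiabat TV^(γ−1) is constant, so T₂ = T₁ (V₁/V₂)^(γ−1).
T₁ = 93.9 °C = 367 K.
T₂ = 367 × (1/6.18)^(2/3) = 109 K.
Q = 0, so ΔU = W_on_gas = nCᵥΔT with Cᵥ = R/(γ−1) = 12.47 J/(mol·K).
ΔU = 3.76 × 12.47 × (109 − 367) = -12100 J.

W ≈ -12.1 kJ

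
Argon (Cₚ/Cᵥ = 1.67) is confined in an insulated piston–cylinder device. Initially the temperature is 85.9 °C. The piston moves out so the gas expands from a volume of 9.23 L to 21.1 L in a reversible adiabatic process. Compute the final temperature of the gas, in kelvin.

T₂ ≈ 206 K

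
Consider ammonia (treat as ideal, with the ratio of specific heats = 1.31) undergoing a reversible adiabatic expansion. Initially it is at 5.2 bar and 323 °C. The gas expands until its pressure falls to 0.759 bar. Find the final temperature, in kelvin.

T₂ ≈ 378 K

Adiabatic: T₂/T₁ = (P₂/P₁)^((γ−1)/γ).
T₁ = 323 °C = 596.1 K.
T₂ = 596.1 × (0.759/5.2)^(0.237) = 378.1 K.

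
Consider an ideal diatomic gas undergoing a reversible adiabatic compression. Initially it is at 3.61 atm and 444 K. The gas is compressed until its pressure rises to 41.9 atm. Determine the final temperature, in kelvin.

Along an adiabat T P^((1−γ)/γ) is constant, so T₂ = T₁ (P₂/P₁)^((γ−1)/γ).
For a diatomic ideal gas γ = 7/5, so (γ−1)/γ = 2/7.
T₂ = 444 × (41.9/3.61)^(2/7) = 894.5 K.

T₂ ≈ 895 K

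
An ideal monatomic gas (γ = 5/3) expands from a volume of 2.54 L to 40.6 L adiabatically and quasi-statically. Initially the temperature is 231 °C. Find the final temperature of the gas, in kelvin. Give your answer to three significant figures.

T₂ ≈ 79.5 K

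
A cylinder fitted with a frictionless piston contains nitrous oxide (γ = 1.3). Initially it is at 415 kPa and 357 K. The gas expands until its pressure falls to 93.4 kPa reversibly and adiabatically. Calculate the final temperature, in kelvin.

Adiabatic: T₂/T₁ = (P₂/P₁)^((γ−1)/γ).
T₂ = 357 × (93.4/415)^(0.231) = 253 K.

T₂ ≈ 253 K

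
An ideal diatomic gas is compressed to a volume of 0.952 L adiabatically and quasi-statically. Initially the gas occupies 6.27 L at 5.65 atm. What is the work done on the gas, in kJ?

W ≈ 10.1 kJ

γ = 7/5 for a diatomic ideal gas.
P₂ = P₁(V₁/V₂)^γ = 5.65×(6.27/0.952)^(7/5) = 79.09 atm.
For a reversible adiabat, W_by_gas = (P₁V₁ − P₂V₂)/(γ−1).
W_by = (572500×0.00627 − 8.014×10^6×0.000952) / (2/5) = -10100 J.
W_on_gas = −W_by = 10100 J.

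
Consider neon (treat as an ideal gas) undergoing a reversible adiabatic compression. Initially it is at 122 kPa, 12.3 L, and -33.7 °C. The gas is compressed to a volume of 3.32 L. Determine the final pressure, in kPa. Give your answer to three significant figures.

Adiabatic: P₁V₁^γ = P₂V₂^γ ⇒ P₂ = P₁ (V₁/V₂)^γ.
γ = 5/3 for a monatomic ideal gas.
P₂ = 122 × (12.3/3.32)^(5/3) = 1082 kPa.

P₂ ≈ 1080 kPa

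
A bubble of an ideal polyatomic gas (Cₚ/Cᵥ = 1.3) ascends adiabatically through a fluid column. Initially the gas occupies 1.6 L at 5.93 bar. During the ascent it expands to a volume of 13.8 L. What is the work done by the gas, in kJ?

W ≈ 1.51 kJ

P₂ = P₁(V₁/V₂)^γ = 5.93×(1.6/13.8)^(1.3) = 0.3602 bar.
For a reversible adiabat, W_by_gas = (P₁V₁ − P₂V₂)/(γ−1).
W_by = (593000×0.0016 − 36020×0.0138) / (0.3) = 1506 J.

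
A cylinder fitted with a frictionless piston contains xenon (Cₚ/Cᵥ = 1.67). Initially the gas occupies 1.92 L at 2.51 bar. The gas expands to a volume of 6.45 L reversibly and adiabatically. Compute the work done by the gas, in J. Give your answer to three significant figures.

W ≈ 400 J

P₂ = P₁(V₁/V₂)^γ = 2.51×(1.92/6.45)^(1.67) = 0.3318 bar.
For a reversible adiabat, W_by_gas = (P₁V₁ − P₂V₂)/(γ−1).
W_by = (251000×0.00192 − 33180×0.00645) / (0.67) = 399.9 J.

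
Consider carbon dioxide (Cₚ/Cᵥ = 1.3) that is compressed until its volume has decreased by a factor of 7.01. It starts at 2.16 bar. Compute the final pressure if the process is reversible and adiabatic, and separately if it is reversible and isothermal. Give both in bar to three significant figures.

Isothermal: P₂ = P₁(V₁/V₂) = 2.16×7.01 = 15.14 bar.
Adiabatic: P₂ = P₁(V₁/V₂)^γ = 2.16×7.01^(1.3) = 27.16 bar.

adiabatic: 27.2 bar; isothermal: 15.1 bar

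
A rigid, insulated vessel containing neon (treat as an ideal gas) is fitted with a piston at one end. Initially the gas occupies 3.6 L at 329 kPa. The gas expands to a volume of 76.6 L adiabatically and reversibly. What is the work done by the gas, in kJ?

W ≈ 1.55 kJ

γ = 5/3 for a monatomic ideal gas.
P₂ = P₁(V₁/V₂)^γ = 329×(3.6/76.6)^(5/3) = 2.014 kPa.
For a reversible adiabat, W_by_gas = (P₁V₁ − P₂V₂)/(γ−1).
W_by = (329000×0.0036 − 2014×0.0766) / (2/3) = 1545 J.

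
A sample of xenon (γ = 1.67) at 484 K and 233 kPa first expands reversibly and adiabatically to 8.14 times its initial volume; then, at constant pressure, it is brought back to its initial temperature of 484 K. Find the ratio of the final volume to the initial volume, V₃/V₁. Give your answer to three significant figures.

V₃/V₁ ≈ 33.2

Adiabatic step: V₂/V₁ = 8.14; T₂ = T₁·(1/8.14)^(0.67) = 118.8 K.
Isobaric step: V₃/V₂ = T₃/T₂ = 484/118.8.
V₃/V₁ = (V₂/V₁)(V₃/V₂) = 8.14 × (484/118.8) = 33.17.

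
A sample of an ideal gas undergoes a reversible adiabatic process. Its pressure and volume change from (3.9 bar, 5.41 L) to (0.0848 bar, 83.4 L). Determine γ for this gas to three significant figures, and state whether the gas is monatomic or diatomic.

PV^γ = const ⇒ γ = ln(P₂/P₁) / ln(V₁/V₂).
γ = ln(0.0848/3.9) / ln(5.41/83.4) = 1.4.
γ ≈ 1.40 is close to 7/5, so the gas is diatomic.

γ ≈ 1.40; diatomic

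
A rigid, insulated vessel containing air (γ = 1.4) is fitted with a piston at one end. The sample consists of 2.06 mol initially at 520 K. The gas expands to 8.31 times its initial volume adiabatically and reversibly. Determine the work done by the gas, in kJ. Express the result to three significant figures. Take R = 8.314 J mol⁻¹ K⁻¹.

W ≈ 12.7 kJ

For a reversible adiabat TV^(γ−1) is constant, so T₂ = T₁ (V₁/V₂)^(γ−1).
T₂ = 520 × (1/8.31)^(0.4) = 222.9 K.
Q = 0, so ΔU = W_on_gas = nCᵥΔT with Cᵥ = R/(γ−1) = 20.79 J/(mol·K).
ΔU = 2.06 × 20.79 × (222.9 − 520) = -12720 J.
Work done by the gas = −ΔU = 12720 J.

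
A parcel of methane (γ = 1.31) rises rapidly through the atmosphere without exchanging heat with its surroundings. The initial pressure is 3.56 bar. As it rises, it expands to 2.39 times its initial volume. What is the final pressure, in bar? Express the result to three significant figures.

Adiabatic: P₁V₁^γ = P₂V₂^γ ⇒ P₂ = P₁ (V₁/V₂)^γ.
P₂ = 3.56 × (1/2.39)^(1.31) = 1.137 bar.

P₂ ≈ 1.14 bar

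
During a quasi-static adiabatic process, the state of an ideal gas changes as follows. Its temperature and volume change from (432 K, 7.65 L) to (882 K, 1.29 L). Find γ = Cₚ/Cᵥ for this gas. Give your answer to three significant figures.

γ ≈ 1.40

TV^(γ−1) = const ⇒ γ − 1 = ln(T₂/T₁) / ln(V₁/V₂).
γ = 1 + ln(882/432) / ln(7.65/1.29) = 1.401.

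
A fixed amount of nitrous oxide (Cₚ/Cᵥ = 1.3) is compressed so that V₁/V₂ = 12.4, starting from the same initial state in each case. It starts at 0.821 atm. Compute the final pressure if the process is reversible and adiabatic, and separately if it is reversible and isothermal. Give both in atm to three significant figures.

adiabatic: 21.7 atm; isothermal: 10.2 atm

Isothermal: P₂ = P₁(V₁/V₂) = 0.821×12.4 = 10.18 atm.
Adiabatic: P₂ = P₁(V₁/V₂)^γ = 0.821×12.4^(1.3) = 21.67 atm.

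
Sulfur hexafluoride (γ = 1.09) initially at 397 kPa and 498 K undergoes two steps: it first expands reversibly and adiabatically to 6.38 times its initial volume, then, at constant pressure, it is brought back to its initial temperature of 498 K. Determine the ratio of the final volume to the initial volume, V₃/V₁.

Adiabatic step: V₂/V₁ = 6.38; T₂ = T₁·(1/6.38)^(0.09) = 421.5 K.
Isobaric step: V₃/V₂ = T₃/T₂ = 498/421.5.
V₃/V₁ = (V₂/V₁)(V₃/V₂) = 6.38 × (498/421.5) = 7.538.

V₃/V₁ ≈ 7.54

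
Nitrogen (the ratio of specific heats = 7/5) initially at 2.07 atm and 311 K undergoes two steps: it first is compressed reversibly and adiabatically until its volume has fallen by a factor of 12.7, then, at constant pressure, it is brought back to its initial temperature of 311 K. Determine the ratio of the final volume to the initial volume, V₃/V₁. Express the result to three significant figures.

Adiabatic step: V₂/V₁ = 0.07874; T₂ = T₁·12.7^(2/5) = 859.6 K.
Isobaric step: V₃/V₂ = T₃/T₂ = 311/859.6.
V₃/V₁ = (V₂/V₁)(V₃/V₂) = 0.07874 × (311/859.6) = 0.02849.

V₃/V₁ ≈ 0.0285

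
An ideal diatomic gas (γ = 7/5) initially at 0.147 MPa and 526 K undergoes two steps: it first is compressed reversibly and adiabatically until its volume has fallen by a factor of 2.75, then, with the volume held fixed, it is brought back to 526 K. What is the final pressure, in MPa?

P₃ ≈ 0.404 MPa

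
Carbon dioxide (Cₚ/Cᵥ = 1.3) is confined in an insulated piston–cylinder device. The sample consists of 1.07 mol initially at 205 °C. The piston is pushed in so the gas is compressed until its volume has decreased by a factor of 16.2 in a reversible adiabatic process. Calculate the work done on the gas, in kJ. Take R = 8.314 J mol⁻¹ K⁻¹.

For a reversible adiabat TV^(γ−1) is constant, so T₂ = T₁ (V₁/V₂)^(γ−1).
T₁ = 205 °C = 478.1 K.
T₂ = 478.1 × 16.2^(0.3) = 1103 K.
Q = 0, so ΔU = W_on_gas = nCᵥΔT with Cᵥ = R/(γ−1) = 27.71 J/(mol·K).
ΔU = 1.07 × 27.71 × (1103 − 478.1) = 18520 J.

W ≈ 18.5 kJ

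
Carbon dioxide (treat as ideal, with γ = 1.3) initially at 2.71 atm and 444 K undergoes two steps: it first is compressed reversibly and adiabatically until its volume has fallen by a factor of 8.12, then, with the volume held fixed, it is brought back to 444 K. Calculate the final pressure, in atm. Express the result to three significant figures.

Adiabatic step (PV^γ = const): P₂ = 2.71×8.12^(1.3) = 41.25 atm; T₂ = 444×8.12^(0.3) = 832.2 K.
Isochoric: P₃ = P₂(T₃/T₂) = 41.25 × (444/832.2) = 22.01 atm.

P₃ ≈ 22.0 atm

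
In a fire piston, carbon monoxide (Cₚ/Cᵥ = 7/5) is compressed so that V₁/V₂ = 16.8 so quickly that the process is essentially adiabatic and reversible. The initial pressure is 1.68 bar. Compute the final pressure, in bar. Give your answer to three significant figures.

Adiabatic: P₁V₁^γ = P₂V₂^γ ⇒ P₂ = P₁ (V₁/V₂)^γ.
P₂ = 1.68 × 16.8^(7/5) = 87.25 bar.

P₂ ≈ 87.2 bar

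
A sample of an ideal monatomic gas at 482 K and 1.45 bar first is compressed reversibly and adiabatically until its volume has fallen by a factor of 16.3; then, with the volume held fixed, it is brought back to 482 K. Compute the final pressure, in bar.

For a monatomic ideal gas γ = 5/3.
Adiabatic step (PV^γ = const): P₂ = 1.45×16.3^(5/3) = 151.9 bar; T₂ = 482×16.3^(2/3) = 3099 K.
Isochoric: P₃ = P₂(T₃/T₂) = 151.9 × (482/3099) = 23.63 bar.

P₃ ≈ 23.6 bar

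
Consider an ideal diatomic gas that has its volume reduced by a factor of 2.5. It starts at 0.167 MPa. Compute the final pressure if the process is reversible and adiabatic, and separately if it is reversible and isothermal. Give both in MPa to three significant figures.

adiabatic: 0.602 MPa; isothermal: 0.418 MPa

For a diatomic ideal gas γ = 7/5.
Isothermal: P₂ = P₁(V₁/V₂) = 0.167×2.5 = 0.4175 MPa.
Adiabatic: P₂ = P₁(V₁/V₂)^γ = 0.167×2.5^(7/5) = 0.6023 MPa.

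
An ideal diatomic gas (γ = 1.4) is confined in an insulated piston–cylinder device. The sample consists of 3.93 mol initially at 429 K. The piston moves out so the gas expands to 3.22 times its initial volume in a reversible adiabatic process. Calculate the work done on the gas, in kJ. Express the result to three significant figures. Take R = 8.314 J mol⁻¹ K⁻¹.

W ≈ -13.1 kJ

For a reversible adiabat TV^(γ−1) is constant, so T₂ = T₁ (V₁/V₂)^(γ−1).
T₂ = 429 × (1/3.22)^(0.4) = 268.7 K.
Q = 0, so ΔU = W_on_gas = nCᵥΔT with Cᵥ = R/(γ−1) = 20.79 J/(mol·K).
ΔU = 3.93 × 20.79 × (268.7 − 429) = -13090 J.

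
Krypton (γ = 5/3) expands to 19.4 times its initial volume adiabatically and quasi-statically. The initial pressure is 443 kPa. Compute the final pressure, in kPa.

P₂ ≈ 3.16 kPa

Since PV^γ is constant along a reversible adiabat, P₂ = P₁ (V₁/V₂)^γ.
P₂ = 443 × (1/19.4)^(5/3) = 3.163 kPa.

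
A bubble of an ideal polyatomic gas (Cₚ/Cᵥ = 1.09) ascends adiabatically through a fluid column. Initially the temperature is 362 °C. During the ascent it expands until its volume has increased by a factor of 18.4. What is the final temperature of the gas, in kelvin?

T₂ ≈ 489 K

For a reversible adiabat TV^(γ−1) is constant, so T₂ = T₁ (V₁/V₂)^(γ−1).
T₁ = 362 °C = 635.1 K.
T₂ = 635.1 × (1/18.4)^(0.09) = 488.7 K.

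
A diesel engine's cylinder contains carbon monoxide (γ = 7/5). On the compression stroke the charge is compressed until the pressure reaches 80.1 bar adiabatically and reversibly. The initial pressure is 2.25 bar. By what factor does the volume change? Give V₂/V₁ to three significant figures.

V₂/V₁ ≈ 0.0780

From PV^γ = const, V₂/V₁ = (P₁/P₂)^(1/γ).
V₂/V₁ = (2.25/80.1)^(5/7) = 0.07795.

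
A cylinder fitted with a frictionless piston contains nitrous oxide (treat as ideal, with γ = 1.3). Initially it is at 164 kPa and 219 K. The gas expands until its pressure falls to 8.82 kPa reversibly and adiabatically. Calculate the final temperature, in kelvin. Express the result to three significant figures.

T₂ ≈ 112 K

Adiabatic: T₂/T₁ = (P₂/P₁)^((γ−1)/γ).
T₂ = 219 × (8.82/164)^(0.231) = 111.6 K.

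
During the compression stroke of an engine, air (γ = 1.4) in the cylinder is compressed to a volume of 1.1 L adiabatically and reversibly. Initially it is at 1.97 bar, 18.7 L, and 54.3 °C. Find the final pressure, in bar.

P₂ ≈ 104 bar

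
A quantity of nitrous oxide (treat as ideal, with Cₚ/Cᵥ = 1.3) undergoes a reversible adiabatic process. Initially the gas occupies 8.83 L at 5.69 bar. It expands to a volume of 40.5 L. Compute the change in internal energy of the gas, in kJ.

P₂ = P₁(V₁/V₂)^γ = 5.69×(8.83/40.5)^(1.3) = 0.7855 bar.
For a reversible adiabat, W_by_gas = (P₁V₁ − P₂V₂)/(γ−1).
W_by = (569000×0.00883 − 78550×0.0405) / (0.3) = 6143 J.
Q = 0 ⇒ ΔU = −W_by = -6143 J.

ΔU ≈ -6.14 kJ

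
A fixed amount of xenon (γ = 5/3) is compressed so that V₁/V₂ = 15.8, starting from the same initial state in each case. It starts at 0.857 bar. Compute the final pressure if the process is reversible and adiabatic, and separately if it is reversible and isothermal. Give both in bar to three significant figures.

adiabatic: 85.3 bar; isothermal: 13.5 bar

Isothermal: P₂ = P₁(V₁/V₂) = 0.857×15.8 = 13.54 bar.
Adiabatic: P₂ = P₁(V₁/V₂)^γ = 0.857×15.8^(5/3) = 85.26 bar.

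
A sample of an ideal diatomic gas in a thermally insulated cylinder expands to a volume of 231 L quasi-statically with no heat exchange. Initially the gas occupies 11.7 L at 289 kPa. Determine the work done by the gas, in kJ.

γ = 7/5 for a diatomic ideal gas.
P₂ = P₁(V₁/V₂)^γ = 289×(11.7/231)^(7/5) = 4.439 kPa.
For a reversible adiabat, W_by_gas = (P₁V₁ − P₂V₂)/(γ−1).
W_by = (289000×0.0117 − 4439×0.231) / (2/5) = 5890 J.

W ≈ 5.89 kJ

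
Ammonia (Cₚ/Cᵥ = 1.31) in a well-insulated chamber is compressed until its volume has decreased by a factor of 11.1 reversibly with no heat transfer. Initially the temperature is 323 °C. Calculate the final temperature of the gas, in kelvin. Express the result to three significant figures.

T₂ ≈ 1260 K

For a reversible adiabat TV^(γ−1) is constant, so T₂ = T₁ (V₁/V₂)^(γ−1).
T₁ = 323 °C = 596.1 K.
T₂ = 596.1 × 11.1^(0.31) = 1257 K.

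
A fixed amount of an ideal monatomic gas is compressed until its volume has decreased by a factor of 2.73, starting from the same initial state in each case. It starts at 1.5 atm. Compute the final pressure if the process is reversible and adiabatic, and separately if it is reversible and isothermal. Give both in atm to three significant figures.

adiabatic: 8.00 atm; isothermal: 4.09 atm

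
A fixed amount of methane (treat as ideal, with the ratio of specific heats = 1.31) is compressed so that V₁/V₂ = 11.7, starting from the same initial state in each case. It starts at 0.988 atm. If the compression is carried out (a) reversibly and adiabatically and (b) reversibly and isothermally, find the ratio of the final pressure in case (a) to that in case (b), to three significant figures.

Isothermal: P_b = P₁(V₁/V₂) = 0.988×11.7.
Adiabatic: P_a = P₁(V₁/V₂)^γ = 0.988×11.7^(1.31).
P_a/P_b = (V₁/V₂)^(γ−1) = 11.7^(0.31) = 2.144.

P_adiabatic / P_isothermal ≈ 2.14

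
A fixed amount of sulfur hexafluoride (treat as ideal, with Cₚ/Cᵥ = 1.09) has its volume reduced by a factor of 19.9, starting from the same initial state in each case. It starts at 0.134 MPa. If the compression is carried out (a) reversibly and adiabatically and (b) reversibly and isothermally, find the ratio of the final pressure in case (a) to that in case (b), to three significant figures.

P_adiabatic / P_isothermal ≈ 1.31

Isothermal: P_b = P₁(V₁/V₂) = 0.134×19.9.
Adiabatic: P_a = P₁(V₁/V₂)^γ = 0.134×19.9^(1.09).
P_a/P_b = (V₁/V₂)^(γ−1) = 19.9^(0.09) = 1.309.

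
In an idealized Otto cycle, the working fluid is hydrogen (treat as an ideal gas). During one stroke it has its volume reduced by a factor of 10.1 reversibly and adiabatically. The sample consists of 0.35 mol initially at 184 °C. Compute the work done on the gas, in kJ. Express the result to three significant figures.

W ≈ 5.06 kJ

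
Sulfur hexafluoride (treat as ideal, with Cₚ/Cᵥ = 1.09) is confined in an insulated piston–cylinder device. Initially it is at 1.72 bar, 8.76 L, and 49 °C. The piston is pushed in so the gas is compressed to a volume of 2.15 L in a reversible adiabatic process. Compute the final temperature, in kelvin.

For a reversible adiabat TV^(γ−1) is constant, so T₂ = T₁ (V₁/V₂)^(γ−1).
T₁ = 49 °C = 322.1 K.
T₂ = 322.1 × (8.76/2.15)^(0.09) = 365.6 K.

T₂ ≈ 366 K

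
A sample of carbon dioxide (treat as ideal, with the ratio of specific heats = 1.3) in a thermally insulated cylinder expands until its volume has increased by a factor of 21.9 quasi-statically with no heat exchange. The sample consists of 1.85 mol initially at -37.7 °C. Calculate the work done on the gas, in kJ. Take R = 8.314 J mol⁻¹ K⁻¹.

Adiabatic: T₁V₁^(γ−1) = T₂V₂^(γ−1) ⇒ T₂ = T₁ (V₁/V₂)^(γ−1).
T₁ = -37.7 °C = 235.4 K.
T₂ = 235.4 × (1/21.9)^(0.3) = 93.28 K.
Q = 0, so ΔU = W_on_gas = nCᵥΔT with Cᵥ = R/(γ−1) = 27.71 J/(mol·K).
ΔU = 1.85 × 27.71 × (93.28 − 235.4) = -7289 J.

W ≈ -7.29 kJ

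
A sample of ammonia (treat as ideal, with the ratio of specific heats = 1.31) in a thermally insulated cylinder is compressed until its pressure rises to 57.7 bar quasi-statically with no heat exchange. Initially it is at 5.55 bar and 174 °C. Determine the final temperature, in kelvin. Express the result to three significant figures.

Adiabatic: T₂/T₁ = (P₂/P₁)^((γ−1)/γ).
T₁ = 174 °C = 447.1 K.
T₂ = 447.1 × (57.7/5.55)^(0.237) = 778.2 K.

T₂ ≈ 778 K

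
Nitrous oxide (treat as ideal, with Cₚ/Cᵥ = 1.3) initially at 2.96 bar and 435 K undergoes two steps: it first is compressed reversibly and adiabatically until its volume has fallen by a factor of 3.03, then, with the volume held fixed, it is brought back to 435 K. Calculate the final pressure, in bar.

Adiabatic step (PV^γ = const): P₂ = 2.96×3.03^(1.3) = 12.51 bar; T₂ = 435×3.03^(0.3) = 606.6 K.
Isochoric: P₃ = P₂(T₃/T₂) = 12.51 × (435/606.6) = 8.969 bar.

P₃ ≈ 8.97 bar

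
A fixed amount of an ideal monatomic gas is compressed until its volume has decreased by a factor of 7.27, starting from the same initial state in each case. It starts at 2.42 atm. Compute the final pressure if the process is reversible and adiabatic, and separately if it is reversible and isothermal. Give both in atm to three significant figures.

adiabatic: 66.0 atm; isothermal: 17.6 atm

For a monatomic ideal gas γ = 5/3.
Isothermal: P₂ = P₁(V₁/V₂) = 2.42×7.27 = 17.59 atm.
Adiabatic: P₂ = P₁(V₁/V₂)^γ = 2.42×7.27^(5/3) = 66.02 atm.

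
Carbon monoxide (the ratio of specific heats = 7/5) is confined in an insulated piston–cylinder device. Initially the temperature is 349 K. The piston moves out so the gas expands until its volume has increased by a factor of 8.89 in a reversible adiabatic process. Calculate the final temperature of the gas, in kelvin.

For a reversible adiabat TV^(γ−1) is constant, so T₂ = T₁ (V₁/V₂)^(γ−1).
T₂ = 349 × (1/8.89)^(2/5) = 145.6 K.

T₂ ≈ 146 K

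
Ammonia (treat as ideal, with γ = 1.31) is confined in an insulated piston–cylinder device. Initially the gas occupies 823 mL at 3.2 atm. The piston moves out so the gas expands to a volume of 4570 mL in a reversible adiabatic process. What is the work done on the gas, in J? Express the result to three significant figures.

P₂ = P₁(V₁/V₂)^γ = 3.2×(823/4570)^(1.31) = 0.3387 atm.
For a reversible adiabat, W_by_gas = (P₁V₁ − P₂V₂)/(γ−1).
W_by = (324200×0.000823 − 34320×0.00457) / (0.31) = 354.9 J.
W_on_gas = −W_by = -354.9 J.

W ≈ -355 J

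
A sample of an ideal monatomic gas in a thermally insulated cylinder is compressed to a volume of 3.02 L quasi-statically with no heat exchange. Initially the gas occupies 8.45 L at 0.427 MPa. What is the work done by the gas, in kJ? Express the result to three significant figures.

γ = 5/3 for a monatomic ideal gas.
P₂ = P₁(V₁/V₂)^γ = 0.427×(8.45/3.02)^(5/3) = 2.372 MPa.
For a reversible adiabat, W_by_gas = (P₁V₁ − P₂V₂)/(γ−1).
W_by = (427000×0.00845 − 2.372×10^6×0.00302) / (2/3) = -5334 J.

W ≈ -5.33 kJ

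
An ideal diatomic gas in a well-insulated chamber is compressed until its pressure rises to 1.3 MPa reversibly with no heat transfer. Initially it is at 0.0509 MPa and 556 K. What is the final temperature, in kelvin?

T₂ ≈ 1400 K

Along an adiabat T P^((1−γ)/γ) is constant, so T₂ = T₁ (P₂/P₁)^((γ−1)/γ).
For a diatomic ideal gas γ = 7/5, so (γ−1)/γ = 2/7.
T₂ = 556 × (1.3/0.0509)^(2/7) = 1403 K.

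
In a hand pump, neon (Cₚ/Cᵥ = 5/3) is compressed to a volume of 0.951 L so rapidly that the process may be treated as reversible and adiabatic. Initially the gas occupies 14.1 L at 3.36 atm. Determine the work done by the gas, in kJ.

W ≈ -36.3 kJ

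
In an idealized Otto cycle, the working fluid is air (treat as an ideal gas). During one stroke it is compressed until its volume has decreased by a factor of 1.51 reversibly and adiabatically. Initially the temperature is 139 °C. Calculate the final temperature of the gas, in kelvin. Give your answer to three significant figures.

Adiabatic: T₁V₁^(γ−1) = T₂V₂^(γ−1) ⇒ T₂ = T₁ (V₁/V₂)^(γ−1).
For a diatomic ideal gas γ = 7/5, so γ−1 = 2/5.
T₁ = 139 °C = 412.1 K.
T₂ = 412.1 × 1.51^(2/5) = 486 K.

T₂ ≈ 486 K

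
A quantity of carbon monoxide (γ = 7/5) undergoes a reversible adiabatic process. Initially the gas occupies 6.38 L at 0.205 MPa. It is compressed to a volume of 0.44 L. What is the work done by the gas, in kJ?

W ≈ -6.26 kJ

P₂ = P₁(V₁/V₂)^γ = 0.205×(6.38/0.44)^(7/5) = 8.663 MPa.
For a reversible adiabat, W_by_gas = (P₁V₁ − P₂V₂)/(γ−1).
W_by = (205000×0.00638 − 8.663×10^6×0.00044) / (2/5) = -6260 J.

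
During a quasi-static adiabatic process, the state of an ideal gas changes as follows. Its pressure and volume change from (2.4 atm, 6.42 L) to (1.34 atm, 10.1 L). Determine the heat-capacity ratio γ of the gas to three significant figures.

γ ≈ 1.29

PV^γ = const ⇒ γ = ln(P₂/P₁) / ln(V₁/V₂).
γ = ln(1.34/2.4) / ln(6.42/10.1) = 1.286.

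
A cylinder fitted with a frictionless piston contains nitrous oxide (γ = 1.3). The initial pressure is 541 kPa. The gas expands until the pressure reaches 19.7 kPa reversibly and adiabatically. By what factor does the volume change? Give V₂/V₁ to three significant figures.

V₂/V₁ ≈ 12.8

From PV^γ = const, V₂/V₁ = (P₁/P₂)^(1/γ).
V₂/V₁ = (541/19.7)^(0.769) = 12.79.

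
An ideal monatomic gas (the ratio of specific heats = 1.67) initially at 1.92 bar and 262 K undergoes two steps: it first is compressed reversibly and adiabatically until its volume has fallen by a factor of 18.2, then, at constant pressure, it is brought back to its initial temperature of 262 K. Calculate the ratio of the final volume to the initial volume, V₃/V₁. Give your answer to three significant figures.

Adiabatic step: V₂/V₁ = 0.05495; T₂ = T₁·18.2^(0.67) = 1830 K.
Isobaric step: V₃/V₂ = T₃/T₂ = 262/1830.
V₃/V₁ = (V₂/V₁)(V₃/V₂) = 0.05495 × (262/1830) = 0.007865.

V₃/V₁ ≈ 0.00786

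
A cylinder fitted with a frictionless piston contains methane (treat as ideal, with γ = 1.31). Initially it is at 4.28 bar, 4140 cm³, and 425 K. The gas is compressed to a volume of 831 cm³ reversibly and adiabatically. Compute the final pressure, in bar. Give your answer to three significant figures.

P₂ ≈ 35.1 bar

Since PV^γ is constant along a reversible adiabat, P₂ = P₁ (V₁/V₂)^γ.
P₂ = 4.28 × (4140/831)^(1.31) = 35.08 bar.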